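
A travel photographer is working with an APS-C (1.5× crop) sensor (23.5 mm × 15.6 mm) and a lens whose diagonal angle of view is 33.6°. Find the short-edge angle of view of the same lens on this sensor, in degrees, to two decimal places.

Sensor diagonal = √(23.5² + 15.6²) = √795.6100 ≈ 28.2066 mm.
From the diagonal AOV: f = 28.2066 / (2·tan(16.8°)) = 28.2066 / 0.60384 ≈ 46.7123 mm.
Short-edge AOV = 2·arctan(15.6 / (2 × 46.7123)) = 2·arctan(0.16698) ≈ 18.9595°.

18.96°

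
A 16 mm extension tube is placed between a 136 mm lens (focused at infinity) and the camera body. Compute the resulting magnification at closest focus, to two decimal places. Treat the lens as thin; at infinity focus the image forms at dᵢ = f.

The tube moves the image plane from f to f + e, so dᵢ = 136 + 16 = 152 mm. Focus is achieved when 1/f = 1/dₒ + 1/dᵢ, giving dₒ = 1/(1/f − 1/(f+e)).
Magnification m = dᵢ/dₒ = (f+e)·(1/f − 1/(f+e)) = e/f = 16/136 ≈ 0.1176.

0.12×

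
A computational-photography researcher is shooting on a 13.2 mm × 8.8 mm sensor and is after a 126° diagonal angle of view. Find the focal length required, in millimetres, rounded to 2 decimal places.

4.04 mm

Sensor diagonal = √(13.2² + 8.8²) = √251.6800 ≈ 15.8644 mm.
From α = 2·arctan(d/2f) we get f = d / (2·tan(α/2)).
With d = 15.8644 mm and α/2 = 63°, tan(α/2) ≈ 1.96261, so f ≈ 15.8644 / 3.92522 ≈ 4.0417 mm.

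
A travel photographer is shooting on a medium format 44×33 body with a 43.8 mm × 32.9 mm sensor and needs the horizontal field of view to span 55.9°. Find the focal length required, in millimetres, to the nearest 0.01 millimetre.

From α = 2·arctan(w/2f) we get f = w / (2·tan(α/2)).
With w = 43.8 mm and α/2 = 27.95°, tan(α/2) ≈ 0.53059, so f ≈ 43.8 / 1.06118 ≈ 41.2748 mm.

41.27 mm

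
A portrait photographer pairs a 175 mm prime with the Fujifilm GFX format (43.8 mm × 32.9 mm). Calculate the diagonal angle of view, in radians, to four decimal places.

Sensor diagonal = √(43.8² + 32.9²) = √3000.8500 ≈ 54.7800 mm.
Angle of view α = 2·arctan(d/2f) with d = 54.7800 mm and f = 175 mm.
d/2f = 0.15651; arctan(0.15651) ≈ 0.1553 rad, so α ≈ 0.3105 rad.

0.3105 rad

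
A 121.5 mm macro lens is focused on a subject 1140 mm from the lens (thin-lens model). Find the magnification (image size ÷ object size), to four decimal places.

Thin lens: 1/f = 1/dₒ + 1/dᵢ → 1/dᵢ = 1/121.5 − 1/1140 = 0.0073533 mm⁻¹, so dᵢ ≈ 135.9941 mm.
Magnification m = dᵢ/dₒ = 135.9941/1140 ≈ 0.11929.

0.1193×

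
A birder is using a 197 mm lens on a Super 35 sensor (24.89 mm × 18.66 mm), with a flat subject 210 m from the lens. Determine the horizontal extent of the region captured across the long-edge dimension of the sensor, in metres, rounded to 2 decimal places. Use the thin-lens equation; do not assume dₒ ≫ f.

26.51 m

dₒ: 210 m = 210000 mm.
Similar triangles through the lens centre give W/dₒ = w/dᵢ; with 1/f = 1/dₒ + 1/dᵢ this gives W = w·(dₒ − f)/f.
W = 24.89 mm × (210000 − 197) / 197 = 24.89 × 1064.9898 ≈ 26507.597 mm = 26.5076 m.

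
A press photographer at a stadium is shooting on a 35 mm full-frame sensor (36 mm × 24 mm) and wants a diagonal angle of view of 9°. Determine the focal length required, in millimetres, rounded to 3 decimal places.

Sensor diagonal = √(36² + 24²) = √1872.0000 ≈ 43.2666 mm.
From α = 2·arctan(d/2f) we get f = d / (2·tan(α/2)).
With d = 43.2666 mm and α/2 = 4.5°, tan(α/2) ≈ 0.07870, so f ≈ 43.2666 / 0.15740 ≈ 274.8772 mm.

274.877 mm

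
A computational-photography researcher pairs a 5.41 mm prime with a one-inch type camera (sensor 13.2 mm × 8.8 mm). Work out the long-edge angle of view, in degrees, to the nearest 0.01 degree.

Angle of view α = 2·arctan(w/2f) with w = 13.2 mm and f = 5.41 mm.
w/2f = 1.21996; arctan(1.21996) ≈ 50.6586°, so α ≈ 101.3173°.

101.32°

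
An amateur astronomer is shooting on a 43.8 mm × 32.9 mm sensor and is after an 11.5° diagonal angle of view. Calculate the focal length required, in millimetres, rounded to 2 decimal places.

272.01 mm

Sensor diagonal = √(43.8² + 32.9²) = √3000.8500 ≈ 54.7800 mm.
From α = 2·arctan(d/2f) we get f = d / (2·tan(α/2)).
With d = 54.7800 mm and α/2 = 5.75°, tan(α/2) ≈ 0.10069, so f ≈ 54.7800 / 0.20139 ≈ 272.0104 mm.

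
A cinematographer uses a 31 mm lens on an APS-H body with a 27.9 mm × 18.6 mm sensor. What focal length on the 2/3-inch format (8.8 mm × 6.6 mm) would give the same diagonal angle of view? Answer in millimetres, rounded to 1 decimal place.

Sensor diagonal = √(27.9² + 18.6²) = √1124.3700 ≈ 33.5316 mm.
Sensor diagonal = √(8.8² + 6.6²) = √121.0000 ≈ 11.0000 mm.
Equal angle of view means equal diagonal/f ratio, so f₂ = f₁ · (diagonal₂/diagonal₁) = 31 × 11.0000/33.5316.
f₂ = 31 × 0.32805 ≈ 10.170 mm.

10.2 mm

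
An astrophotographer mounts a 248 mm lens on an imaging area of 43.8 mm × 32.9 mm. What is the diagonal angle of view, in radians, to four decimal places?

0.2200 rad

Sensor diagonal = √(43.8² + 32.9²) = √3000.8500 ≈ 54.7800 mm.
Angle of view α = 2·arctan(d/2f) with d = 54.7800 mm and f = 248 mm.
d/2f = 0.11044; arctan(0.11044) ≈ 0.1100 rad, so α ≈ 0.2200 rad.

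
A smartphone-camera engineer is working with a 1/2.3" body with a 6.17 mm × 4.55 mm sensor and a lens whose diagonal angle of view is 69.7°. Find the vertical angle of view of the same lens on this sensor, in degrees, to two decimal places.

44.91°

Sensor diagonal = √(6.17² + 4.55²) = √58.7714 ≈ 7.6663 mm.
From the diagonal AOV: f = 7.6663 / (2·tan(34.85°)) = 7.6663 / 1.39263 ≈ 5.5049 mm.
Vertical AOV = 2·arctan(4.55 / (2 × 5.5049)) = 2·arctan(0.41327) ≈ 44.9076°.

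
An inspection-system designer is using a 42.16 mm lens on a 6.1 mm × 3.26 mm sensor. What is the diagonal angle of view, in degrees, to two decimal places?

Sensor diagonal = √(6.1² + 3.26²) = √47.8376 ≈ 6.9165 mm.
Angle of view α = 2·arctan(d/2f) with d = 6.9165 mm and f = 42.16 mm.
d/2f = 0.08203; arctan(0.08203) ≈ 4.6893°, so α ≈ 9.3785°.

9.38°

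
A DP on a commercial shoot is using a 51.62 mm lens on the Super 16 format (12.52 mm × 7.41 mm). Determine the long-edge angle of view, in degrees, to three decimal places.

Angle of view α = 2·arctan(w/2f) with w = 12.52 mm and f = 51.62 mm.
w/2f = 0.12127; arctan(0.12127) ≈ 6.9145°, so α ≈ 13.8291°.

13.829°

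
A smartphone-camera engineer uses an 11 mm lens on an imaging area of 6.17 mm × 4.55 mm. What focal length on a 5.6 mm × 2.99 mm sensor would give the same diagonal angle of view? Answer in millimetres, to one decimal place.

Sensor diagonal = √(6.17² + 4.55²) = √58.7714 ≈ 7.6663 mm.
Sensor diagonal = √(5.6² + 2.99²) = √40.3001 ≈ 6.3482 mm.
Equal angle of view means equal diagonal/f ratio, so f₂ = f₁ · (diagonal₂/diagonal₁) = 11 × 6.3482/7.6663.
f₂ = 11 × 0.82808 ≈ 9.109 mm.

9.1 mm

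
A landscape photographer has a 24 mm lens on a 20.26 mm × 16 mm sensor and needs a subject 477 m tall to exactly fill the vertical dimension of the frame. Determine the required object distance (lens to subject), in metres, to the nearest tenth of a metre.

W: 477 m = 477000 mm.
Magnification m = h/W = dᵢ/dₒ; combined with 1/f = 1/dₒ + 1/dᵢ this gives dₒ = f·(1 + W/h).
dₒ = 24 mm × (1 + 477000/16) = 24 × 29813.5000 ≈ 715524.000 mm = 715.524 m.

715.5 m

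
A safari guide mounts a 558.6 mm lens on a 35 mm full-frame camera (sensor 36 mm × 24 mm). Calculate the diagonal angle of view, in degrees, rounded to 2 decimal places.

4.44°

Sensor diagonal = √(36² + 24²) = √1872.0000 ≈ 43.2666 mm.
Angle of view α = 2·arctan(d/2f) with d = 43.2666 mm and f = 558.6 mm.
d/2f = 0.03873; arctan(0.03873) ≈ 2.2178°, so α ≈ 4.4357°.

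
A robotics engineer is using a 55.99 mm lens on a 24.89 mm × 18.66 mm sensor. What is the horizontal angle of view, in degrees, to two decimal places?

Angle of view α = 2·arctan(w/2f) with w = 24.89 mm and f = 55.99 mm.
w/2f = 0.22227; arctan(0.22227) ≈ 12.5315°, so α ≈ 25.0630°.

25.06°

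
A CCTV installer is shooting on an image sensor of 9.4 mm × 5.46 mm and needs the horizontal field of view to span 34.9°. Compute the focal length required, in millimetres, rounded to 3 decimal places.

From α = 2·arctan(w/2f) we get f = w / (2·tan(α/2)).
With w = 9.4 mm and α/2 = 17.45°, tan(α/2) ≈ 0.31434, so f ≈ 9.4 / 0.62868 ≈ 14.9520 mm.

14.952 mm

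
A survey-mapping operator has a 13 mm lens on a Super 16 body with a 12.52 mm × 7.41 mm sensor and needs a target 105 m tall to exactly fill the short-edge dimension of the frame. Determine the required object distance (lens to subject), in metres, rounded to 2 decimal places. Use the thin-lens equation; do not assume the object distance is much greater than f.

184.22 m

W: 105 m = 105000 mm.
Magnification m = h/W = dᵢ/dₒ; combined with 1/f = 1/dₒ + 1/dᵢ this gives dₒ = f·(1 + W/h).
dₒ = 13 mm × (1 + 105000/7.41) = 13 × 14171.0405 ≈ 184223.526 mm = 184.224 m.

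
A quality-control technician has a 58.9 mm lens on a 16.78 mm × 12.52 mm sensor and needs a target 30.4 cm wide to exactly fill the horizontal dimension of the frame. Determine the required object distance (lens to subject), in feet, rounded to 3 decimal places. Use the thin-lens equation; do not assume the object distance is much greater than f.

3.694 ft

W: 30.4 cm = 304 mm.
Magnification m = w/W = dᵢ/dₒ; combined with 1/f = 1/dₒ + 1/dᵢ this gives dₒ = f·(1 + W/w).
dₒ = 58.9 mm × (1 + 304/16.78) = 58.9 × 19.1168 ≈ 1125.980 mm = 1125.980/304.8 ft = 3.69416 ft.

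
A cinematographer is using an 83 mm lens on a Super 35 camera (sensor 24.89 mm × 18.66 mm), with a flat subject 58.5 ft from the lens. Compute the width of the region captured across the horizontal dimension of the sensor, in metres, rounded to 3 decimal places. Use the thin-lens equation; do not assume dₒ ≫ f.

5.322 m

dₒ: 58.5 ft × 304.8 mm/ft = 17830.80 mm.
Similar triangles through the lens centre give W/dₒ = w/dᵢ; with 1/f = 1/dₒ + 1/dᵢ this gives W = w·(dₒ − f)/f.
W = 24.89 mm × (17830.8 − 83) / 83 = 24.89 × 213.8289 ≈ 5322.202 mm = 5.3222 m.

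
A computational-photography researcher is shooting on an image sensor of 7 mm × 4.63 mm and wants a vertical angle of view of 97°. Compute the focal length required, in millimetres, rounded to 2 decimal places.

2.05 mm

From α = 2·arctan(h/2f) we get f = h / (2·tan(α/2)).
With h = 4.63 mm and α/2 = 48.5°, tan(α/2) ≈ 1.13029, so f ≈ 4.63 / 2.26059 ≈ 2.0481 mm.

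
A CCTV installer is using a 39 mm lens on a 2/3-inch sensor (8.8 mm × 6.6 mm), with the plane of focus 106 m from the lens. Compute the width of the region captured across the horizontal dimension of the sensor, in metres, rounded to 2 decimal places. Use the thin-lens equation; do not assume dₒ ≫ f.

dₒ: 106 m = 106000 mm.
Similar triangles through the lens centre give W/dₒ = w/dᵢ; with 1/f = 1/dₒ + 1/dᵢ this gives W = w·(dₒ − f)/f.
W = 8.8 mm × (106000 − 39) / 39 = 8.8 × 2716.9487 ≈ 23909.149 mm = 23.9091 m.

23.91 m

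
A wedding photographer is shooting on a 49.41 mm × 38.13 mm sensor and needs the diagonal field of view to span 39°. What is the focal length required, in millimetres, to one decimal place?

88.1 mm

Sensor diagonal = √(49.41² + 38.13²) = √3895.2450 ≈ 62.4119 mm.
From α = 2·arctan(d/2f) we get f = d / (2·tan(α/2)).
With d = 62.4119 mm and α/2 = 19.5°, tan(α/2) ≈ 0.35412, so f ≈ 62.4119 / 0.70824 ≈ 88.1229 mm.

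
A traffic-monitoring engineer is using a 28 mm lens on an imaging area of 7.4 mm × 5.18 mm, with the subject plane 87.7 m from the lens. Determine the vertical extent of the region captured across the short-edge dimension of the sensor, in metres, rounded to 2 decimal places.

dₒ: 87.7 m = 87700 mm.
Similar triangles through the lens centre give W/dₒ = h/dᵢ; with 1/f = 1/dₒ + 1/dᵢ this gives W = h·(dₒ − f)/f.
W = 5.18 mm × (87700 − 28) / 28 = 5.18 × 3131.1429 ≈ 16219.320 mm = 16.2193 m.

16.22 m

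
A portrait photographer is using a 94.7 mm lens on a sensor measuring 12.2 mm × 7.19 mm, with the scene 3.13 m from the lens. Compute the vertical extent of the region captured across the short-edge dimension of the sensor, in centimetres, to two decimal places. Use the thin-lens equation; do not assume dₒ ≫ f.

dₒ: 3.13 m = 3130 mm.
Similar triangles through the lens centre give W/dₒ = h/dᵢ; with 1/f = 1/dₒ + 1/dᵢ this gives W = h·(dₒ − f)/f.
W = 7.19 mm × (3130 − 94.7) / 94.7 = 7.19 × 32.0517 ≈ 230.452 mm = 23.0452 cm.

23.05 cm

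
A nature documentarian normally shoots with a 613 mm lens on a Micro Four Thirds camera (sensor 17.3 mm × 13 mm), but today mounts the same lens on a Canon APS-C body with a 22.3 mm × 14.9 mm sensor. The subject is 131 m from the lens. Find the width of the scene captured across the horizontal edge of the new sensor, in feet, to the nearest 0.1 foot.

The focal length stays 613 mm; the relevant sensor dimension is now w = 22.3 mm. Object distance dₒ = 131 m = 131000 mm.
Thin-lens field width W = w·(dₒ − f)/f = 22.3 × (131000 − 613)/613 ≈ 4743.279 mm = 4743.279/304.8 ft = 15.5619 ft.

15.6 ft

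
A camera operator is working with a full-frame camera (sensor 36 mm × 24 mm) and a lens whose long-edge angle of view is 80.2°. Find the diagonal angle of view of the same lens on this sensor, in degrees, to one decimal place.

90.7°

From the long-edge AOV: f = 36 / (2·tan(40.1°)) = 36 / 1.68416 ≈ 21.3757 mm.
Sensor diagonal = √(36² + 24²) = √1872.0000 ≈ 43.2666 mm.
Diagonal AOV = 2·arctan(43.2666 / (2 × 21.3757)) = 2·arctan(1.01205) ≈ 90.6864°.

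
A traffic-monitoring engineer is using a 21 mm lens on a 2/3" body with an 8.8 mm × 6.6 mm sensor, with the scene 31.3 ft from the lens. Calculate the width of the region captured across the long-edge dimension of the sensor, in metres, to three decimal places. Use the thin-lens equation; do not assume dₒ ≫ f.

dₒ: 31.3 ft × 304.8 mm/ft = 9540.24 mm.
Similar triangles through the lens centre give W/dₒ = w/dᵢ; with 1/f = 1/dₒ + 1/dᵢ this gives W = w·(dₒ − f)/f.
W = 8.8 mm × (9540.24 − 21) / 21 = 8.8 × 453.2971 ≈ 3989.015 mm = 3.98901 m.

3.989 m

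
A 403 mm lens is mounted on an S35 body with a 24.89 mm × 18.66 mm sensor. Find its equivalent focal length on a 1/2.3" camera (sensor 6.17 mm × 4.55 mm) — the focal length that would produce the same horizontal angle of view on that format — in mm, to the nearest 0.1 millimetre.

99.9 mm

Equal angle of view means equal width/f ratio, so f₂ = f₁ · (width₂/width₁) = 403 × 6.17/24.89.
f₂ = 403 × 0.24789 ≈ 99.900 mm.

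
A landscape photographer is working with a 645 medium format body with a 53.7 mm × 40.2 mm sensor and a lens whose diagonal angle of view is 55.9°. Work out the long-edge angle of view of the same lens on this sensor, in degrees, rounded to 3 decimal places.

46.027°

Sensor diagonal = √(53.7² + 40.2²) = √4499.7300 ≈ 67.0800 mm.
From the diagonal AOV: f = 67.0800 / (2·tan(27.95°)) = 67.0800 / 1.06118 ≈ 63.2126 mm.
Long-edge AOV = 2·arctan(53.7 / (2 × 63.2126)) = 2·arctan(0.42476) ≈ 46.0274°.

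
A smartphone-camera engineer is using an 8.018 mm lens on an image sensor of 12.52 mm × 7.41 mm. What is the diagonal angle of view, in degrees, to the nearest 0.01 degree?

Sensor diagonal = √(12.52² + 7.41²) = √211.6585 ≈ 14.5485 mm.
Angle of view α = 2·arctan(d/2f) with d = 14.5485 mm and f = 8.018 mm.
d/2f = 0.90724; arctan(0.90724) ≈ 42.2155°, so α ≈ 84.4311°.

84.43°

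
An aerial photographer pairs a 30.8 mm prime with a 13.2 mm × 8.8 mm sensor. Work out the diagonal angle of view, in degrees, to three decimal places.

28.884°

Sensor diagonal = √(13.2² + 8.8²) = √251.6800 ≈ 15.8644 mm.
Angle of view α = 2·arctan(d/2f) with d = 15.8644 mm and f = 30.8 mm.
d/2f = 0.25754; arctan(0.25754) ≈ 14.4421°, so α ≈ 28.8842°.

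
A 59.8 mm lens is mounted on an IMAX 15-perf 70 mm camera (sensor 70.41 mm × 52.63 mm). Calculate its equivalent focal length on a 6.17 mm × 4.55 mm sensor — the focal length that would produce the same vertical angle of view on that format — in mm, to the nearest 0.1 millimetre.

Equal angle of view means equal height/f ratio, so f₂ = f₁ · (height₂/height₁) = 59.8 × 4.55/52.63.
f₂ = 59.8 × 0.08645 ≈ 5.170 mm.

5.2 mm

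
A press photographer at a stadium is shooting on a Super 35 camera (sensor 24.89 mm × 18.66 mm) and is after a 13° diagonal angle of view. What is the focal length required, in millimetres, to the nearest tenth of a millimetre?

Sensor diagonal = √(24.89² + 18.66²) = √967.7077 ≈ 31.1080 mm.
From α = 2·arctan(d/2f) we get f = d / (2·tan(α/2)).
With d = 31.1080 mm and α/2 = 6.5°, tan(α/2) ≈ 0.11394, so f ≈ 31.1080 / 0.22787 ≈ 136.5157 mm.

136.5 mm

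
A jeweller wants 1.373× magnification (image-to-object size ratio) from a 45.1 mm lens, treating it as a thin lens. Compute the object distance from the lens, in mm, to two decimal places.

77.95 mm

With m = dᵢ/dₒ and 1/f = 1/dₒ + 1/dᵢ, substituting dᵢ = m·dₒ gives 1/f = (1 + 1/m)/dₒ, hence dₒ = f·(1 + 1/m).
dₒ = 45.1 × (1 + 1/1.373) = 45.1 × 1.72833 ≈ 77.948 mm.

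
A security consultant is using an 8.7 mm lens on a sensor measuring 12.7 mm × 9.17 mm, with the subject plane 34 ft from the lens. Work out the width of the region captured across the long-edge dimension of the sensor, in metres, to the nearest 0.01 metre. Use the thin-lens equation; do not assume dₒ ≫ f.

15.12 m

dₒ: 34 ft × 304.8 mm/ft = 10363.20 mm.
Similar triangles through the lens centre give W/dₒ = w/dᵢ; with 1/f = 1/dₒ + 1/dᵢ this gives W = w·(dₒ − f)/f.
W = 12.7 mm × (10363.2 − 8.7) / 8.7 = 12.7 × 1190.1724 ≈ 15115.189 mm = 15.1152 m.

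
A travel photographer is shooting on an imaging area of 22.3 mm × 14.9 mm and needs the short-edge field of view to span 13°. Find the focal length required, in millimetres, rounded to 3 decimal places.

65.388 mm

From α = 2·arctan(h/2f) we get f = h / (2·tan(α/2)).
With h = 14.9 mm and α/2 = 6.5°, tan(α/2) ≈ 0.11394, so f ≈ 14.9 / 0.22787 ≈ 65.3878 mm.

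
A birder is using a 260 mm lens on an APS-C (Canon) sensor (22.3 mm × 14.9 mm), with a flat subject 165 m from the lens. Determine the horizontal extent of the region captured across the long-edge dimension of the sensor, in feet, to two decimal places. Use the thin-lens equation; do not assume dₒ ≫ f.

46.36 ft

dₒ: 165 m = 165000 mm.
Similar triangles through the lens centre give W/dₒ = w/dᵢ; with 1/f = 1/dₒ + 1/dᵢ this gives W = w·(dₒ − f)/f.
W = 22.3 mm × (165000 − 260) / 260 = 22.3 × 633.6154 ≈ 14129.623 mm = 14129.623/304.8 ft = 46.357 ft.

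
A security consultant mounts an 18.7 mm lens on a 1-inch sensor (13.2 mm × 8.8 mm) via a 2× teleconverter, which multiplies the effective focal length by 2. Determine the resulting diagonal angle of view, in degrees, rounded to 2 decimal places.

Effective focal length f = 18.7 × 2 = 37.4 mm.
Sensor diagonal = √(13.2² + 8.8²) = √251.6800 ≈ 15.8644 mm.
α = 2·arctan(15.864 / (2 × 37.4)) = 2·arctan(0.21209) ≈ 23.9490°.

23.95°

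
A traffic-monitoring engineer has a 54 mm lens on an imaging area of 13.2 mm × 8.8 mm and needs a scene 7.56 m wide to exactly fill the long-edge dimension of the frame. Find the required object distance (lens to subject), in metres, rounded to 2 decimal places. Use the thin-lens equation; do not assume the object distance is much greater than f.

30.98 m

W: 7.56 m = 7560 mm.
Magnification m = w/W = dᵢ/dₒ; combined with 1/f = 1/dₒ + 1/dᵢ this gives dₒ = f·(1 + W/w).
dₒ = 54 mm × (1 + 7560/13.2) = 54 × 573.7273 ≈ 30981.273 mm = 30.9813 m.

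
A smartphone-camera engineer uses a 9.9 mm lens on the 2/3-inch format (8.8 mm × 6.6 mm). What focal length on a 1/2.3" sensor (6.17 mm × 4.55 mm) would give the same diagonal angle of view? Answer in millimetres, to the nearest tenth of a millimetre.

6.9 mm

Sensor diagonal = √(8.8² + 6.6²) = √121.0000 ≈ 11.0000 mm.
Sensor diagonal = √(6.17² + 4.55²) = √58.7714 ≈ 7.6663 mm.
Equal angle of view means equal diagonal/f ratio, so f₂ = f₁ · (diagonal₂/diagonal₁) = 9.9 × 7.6663/11.0000.
f₂ = 9.9 × 0.69693 ≈ 6.900 mm.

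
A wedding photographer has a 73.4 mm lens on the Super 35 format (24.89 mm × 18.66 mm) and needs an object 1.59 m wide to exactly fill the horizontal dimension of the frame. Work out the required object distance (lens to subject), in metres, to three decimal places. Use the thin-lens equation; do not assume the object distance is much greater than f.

4.762 m

W: 1.59 m = 1590 mm.
Magnification m = w/W = dᵢ/dₒ; combined with 1/f = 1/dₒ + 1/dᵢ this gives dₒ = f·(1 + W/w).
dₒ = 73.4 mm × (1 + 1590/24.89) = 73.4 × 64.8811 ≈ 4762.271 mm = 4.76227 m.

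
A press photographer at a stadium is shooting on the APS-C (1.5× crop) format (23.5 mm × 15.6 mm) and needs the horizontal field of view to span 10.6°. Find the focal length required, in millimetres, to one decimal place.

From α = 2·arctan(w/2f) we get f = w / (2·tan(α/2)).
With w = 23.5 mm and α/2 = 5.3°, tan(α/2) ≈ 0.09277, so f ≈ 23.5 / 0.18553 ≈ 126.6612 mm.

126.7 mm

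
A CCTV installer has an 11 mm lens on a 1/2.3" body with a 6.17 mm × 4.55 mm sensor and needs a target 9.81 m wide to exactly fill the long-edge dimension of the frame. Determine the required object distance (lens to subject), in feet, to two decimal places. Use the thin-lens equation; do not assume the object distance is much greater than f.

57.42 ft

W: 9.81 m = 9810 mm.
Magnification m = w/W = dᵢ/dₒ; combined with 1/f = 1/dₒ + 1/dᵢ this gives dₒ = f·(1 + W/w).
dₒ = 11 mm × (1 + 9810/6.17) = 11 × 1590.9514 ≈ 17500.465 mm = 17500.465/304.8 ft = 57.4162 ft.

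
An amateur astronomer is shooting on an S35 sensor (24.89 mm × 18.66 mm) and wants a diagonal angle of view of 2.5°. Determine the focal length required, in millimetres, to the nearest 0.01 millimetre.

712.83 mm

Sensor diagonal = √(24.89² + 18.66²) = √967.7077 ≈ 31.1080 mm.
From α = 2·arctan(d/2f) we get f = d / (2·tan(α/2)).
With d = 31.1080 mm and α/2 = 1.25°, tan(α/2) ≈ 0.02182, so f ≈ 31.1080 / 0.04364 ≈ 712.8297 mm.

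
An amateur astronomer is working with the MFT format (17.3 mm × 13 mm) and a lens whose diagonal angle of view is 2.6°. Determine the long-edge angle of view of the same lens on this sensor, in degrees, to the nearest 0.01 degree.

Sensor diagonal = √(17.3² + 13²) = √468.2900 ≈ 21.6400 mm.
From the diagonal AOV: f = 21.6400 / (2·tan(1.3°)) = 21.6400 / 0.04539 ≈ 476.7955 mm.
Long-edge AOV = 2·arctan(17.3 / (2 × 476.7955)) = 2·arctan(0.01814) ≈ 2.0787°.

2.08°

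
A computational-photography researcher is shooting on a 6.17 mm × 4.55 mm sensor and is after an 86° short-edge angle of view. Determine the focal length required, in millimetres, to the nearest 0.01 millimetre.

From α = 2·arctan(h/2f) we get f = h / (2·tan(α/2)).
With h = 4.55 mm and α/2 = 43°, tan(α/2) ≈ 0.93252, so f ≈ 4.55 / 1.86503 ≈ 2.4396 mm.

2.44 mm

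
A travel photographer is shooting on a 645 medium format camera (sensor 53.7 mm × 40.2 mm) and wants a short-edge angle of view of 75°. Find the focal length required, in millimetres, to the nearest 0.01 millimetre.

26.19 mm

From α = 2·arctan(h/2f) we get f = h / (2·tan(α/2)).
With h = 40.2 mm and α/2 = 37.5°, tan(α/2) ≈ 0.76733, so f ≈ 40.2 / 1.53465 ≈ 26.1948 mm.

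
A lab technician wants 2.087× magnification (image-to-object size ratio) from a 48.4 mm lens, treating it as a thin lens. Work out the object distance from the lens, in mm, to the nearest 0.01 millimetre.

71.59 mm

With m = dᵢ/dₒ and 1/f = 1/dₒ + 1/dᵢ, substituting dᵢ = m·dₒ gives 1/f = (1 + 1/m)/dₒ, hence dₒ = f·(1 + 1/m).
dₒ = 48.4 × (1 + 1/2.087) = 48.4 × 1.47916 ≈ 71.591 mm.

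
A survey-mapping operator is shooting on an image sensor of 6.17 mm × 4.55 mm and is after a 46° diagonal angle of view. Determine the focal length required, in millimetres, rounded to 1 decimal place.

Sensor diagonal = √(6.17² + 4.55²) = √58.7714 ≈ 7.6663 mm.
From α = 2·arctan(d/2f) we get f = d / (2·tan(α/2)).
With d = 7.6663 mm and α/2 = 23°, tan(α/2) ≈ 0.42447, so f ≈ 7.6663 / 0.84895 ≈ 9.0303 mm.

9.0 mm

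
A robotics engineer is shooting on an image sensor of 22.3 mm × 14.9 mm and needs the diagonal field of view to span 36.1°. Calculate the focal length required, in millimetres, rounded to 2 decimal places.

41.15 mm

Sensor diagonal = √(22.3² + 14.9²) = √719.3000 ≈ 26.8198 mm.
From α = 2·arctan(d/2f) we get f = d / (2·tan(α/2)).
With d = 26.8198 mm and α/2 = 18.05°, tan(α/2) ≈ 0.32588, so f ≈ 26.8198 / 0.65177 ≈ 41.1492 mm.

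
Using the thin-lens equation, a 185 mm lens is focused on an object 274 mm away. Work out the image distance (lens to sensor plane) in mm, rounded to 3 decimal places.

1/dᵢ = 1/f − 1/dₒ = 1/185 − 1/274 = 0.0017558 mm⁻¹.
dᵢ = 1/0.0017558 ≈ 569.5506 mm.

569.551 mm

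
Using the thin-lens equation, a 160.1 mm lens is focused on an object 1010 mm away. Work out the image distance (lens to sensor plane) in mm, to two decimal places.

1/dᵢ = 1/f − 1/dₒ = 1/160.1 − 1/1010 = 0.0052560 mm⁻¹.
dᵢ = 1/0.0052560 ≈ 190.2589 mm.

190.26 mm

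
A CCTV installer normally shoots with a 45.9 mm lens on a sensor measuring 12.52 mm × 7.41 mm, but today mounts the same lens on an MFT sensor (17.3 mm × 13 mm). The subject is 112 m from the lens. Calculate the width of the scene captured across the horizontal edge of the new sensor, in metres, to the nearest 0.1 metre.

42.2 m

The focal length stays 45.9 mm; the relevant sensor dimension is now w = 17.3 mm. Object distance dₒ = 112 m = 112000 mm.
Thin-lens field width W = w·(dₒ − f)/f = 17.3 × (112000 − 45.9)/45.9 ≈ 42196.208 mm = 42.1962 m.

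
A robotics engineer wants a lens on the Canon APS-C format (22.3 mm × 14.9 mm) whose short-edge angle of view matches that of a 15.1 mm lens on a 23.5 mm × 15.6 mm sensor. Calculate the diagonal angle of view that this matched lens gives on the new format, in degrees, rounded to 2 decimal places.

85.83°

Equal short-edge AOV ⇒ f₂ = f₁ · 14.9/15.6 = 15.1 × 0.95513 ≈ 14.4224 mm.
Sensor diagonal = √(22.3² + 14.9²) = √719.3000 ≈ 26.8198 mm.
Diagonal AOV on the new format = 2·arctan(26.8198 / (2 × 14.4224)) = 2·arctan(0.92979) ≈ 85.8329°.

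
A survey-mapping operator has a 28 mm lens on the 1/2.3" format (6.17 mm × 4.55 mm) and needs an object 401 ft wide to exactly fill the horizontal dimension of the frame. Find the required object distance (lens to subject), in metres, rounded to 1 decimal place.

554.7 m

W: 401 ft × 304.8 mm/ft = 122224.80 mm.
Magnification m = w/W = dᵢ/dₒ; combined with 1/f = 1/dₒ + 1/dᵢ this gives dₒ = f·(1 + W/w).
dₒ = 28 mm × (1 + 122225/6.17) = 28 × 19810.5293 ≈ 554694.822 mm = 554.695 m.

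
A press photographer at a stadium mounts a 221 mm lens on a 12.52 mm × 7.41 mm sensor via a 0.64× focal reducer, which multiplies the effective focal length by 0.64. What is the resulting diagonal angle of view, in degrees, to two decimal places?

5.89°

Effective focal length f = 221 × 0.64 = 141.44 mm.
Sensor diagonal = √(12.52² + 7.41²) = √211.6585 ≈ 14.5485 mm.
α = 2·arctan(14.548 / (2 × 141.44)) = 2·arctan(0.05143) ≈ 5.8882°.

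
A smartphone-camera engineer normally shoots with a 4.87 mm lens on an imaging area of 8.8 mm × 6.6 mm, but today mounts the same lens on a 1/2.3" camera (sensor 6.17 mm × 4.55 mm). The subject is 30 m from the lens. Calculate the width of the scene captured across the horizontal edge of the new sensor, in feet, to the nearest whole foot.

125 ft

The focal length stays 4.87 mm; the relevant sensor dimension is now w = 6.17 mm. Object distance dₒ = 30 m = 30000 mm.
Thin-lens field width W = w·(dₒ − f)/f = 6.17 × (30000 − 4.87)/4.87 ≈ 38002.044 mm = 38002.044/304.8 ft = 124.679 ft.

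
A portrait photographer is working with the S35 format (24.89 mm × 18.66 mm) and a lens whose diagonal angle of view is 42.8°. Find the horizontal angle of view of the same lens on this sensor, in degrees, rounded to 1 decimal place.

Sensor diagonal = √(24.89² + 18.66²) = √967.7077 ≈ 31.1080 mm.
From the diagonal AOV: f = 31.1080 / (2·tan(21.4°)) = 31.1080 / 0.78379 ≈ 39.6891 mm.
Horizontal AOV = 2·arctan(24.89 / (2 × 39.6891)) = 2·arctan(0.31356) ≈ 34.8189°.

34.8°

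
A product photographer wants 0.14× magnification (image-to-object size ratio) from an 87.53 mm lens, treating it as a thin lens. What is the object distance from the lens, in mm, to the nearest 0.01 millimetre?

712.74 mm

With m = dᵢ/dₒ and 1/f = 1/dₒ + 1/dᵢ, substituting dᵢ = m·dₒ gives 1/f = (1 + 1/m)/dₒ, hence dₒ = f·(1 + 1/m).
dₒ = 87.53 × (1 + 1/0.14) = 87.53 × 8.14286 ≈ 712.744 mm.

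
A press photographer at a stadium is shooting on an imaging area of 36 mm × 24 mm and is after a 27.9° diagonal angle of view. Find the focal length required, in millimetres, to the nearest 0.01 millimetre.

Sensor diagonal = √(36² + 24²) = √1872.0000 ≈ 43.2666 mm.
From α = 2·arctan(d/2f) we get f = d / (2·tan(α/2)).
With d = 43.2666 mm and α/2 = 13.95°, tan(α/2) ≈ 0.24840, so f ≈ 43.2666 / 0.49680 ≈ 87.0902 mm.

87.09 mm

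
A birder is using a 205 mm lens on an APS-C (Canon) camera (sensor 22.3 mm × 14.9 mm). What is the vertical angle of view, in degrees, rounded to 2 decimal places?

Angle of view α = 2·arctan(h/2f) with h = 14.9 mm and f = 205 mm.
h/2f = 0.03634; arctan(0.03634) ≈ 2.0813°, so α ≈ 4.1626°.

4.16°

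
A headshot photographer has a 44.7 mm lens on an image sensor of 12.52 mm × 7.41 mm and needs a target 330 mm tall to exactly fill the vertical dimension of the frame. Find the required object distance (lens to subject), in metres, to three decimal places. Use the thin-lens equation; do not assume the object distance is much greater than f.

Magnification m = h/W = dᵢ/dₒ; combined with 1/f = 1/dₒ + 1/dᵢ this gives dₒ = f·(1 + W/h).
dₒ = 44.7 mm × (1 + 330/7.41) = 44.7 × 45.5344 ≈ 2035.388 mm = 2.03539 m.

2.035 m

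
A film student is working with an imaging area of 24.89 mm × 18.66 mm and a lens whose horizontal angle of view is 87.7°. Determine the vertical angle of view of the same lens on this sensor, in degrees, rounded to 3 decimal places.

71.522°

From the horizontal AOV: f = 24.89 / (2·tan(43.85°)) = 24.89 / 1.92128 ≈ 12.9549 mm.
Vertical AOV = 2·arctan(18.66 / (2 × 12.9549)) = 2·arctan(0.72019) ≈ 71.5223°.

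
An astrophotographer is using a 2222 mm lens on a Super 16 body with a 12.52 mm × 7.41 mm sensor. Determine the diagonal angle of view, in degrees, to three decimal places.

Sensor diagonal = √(12.52² + 7.41²) = √211.6585 ≈ 14.5485 mm.
Angle of view α = 2·arctan(d/2f) with d = 14.5485 mm and f = 2222 mm.
d/2f = 0.00327; arctan(0.00327) ≈ 0.1876°, so α ≈ 0.3751°.

0.375°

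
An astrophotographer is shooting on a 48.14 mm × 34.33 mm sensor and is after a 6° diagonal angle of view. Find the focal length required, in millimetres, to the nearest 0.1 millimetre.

564.1 mm

Sensor diagonal = √(48.14² + 34.33²) = √3496.0085 ≈ 59.1271 mm.
From α = 2·arctan(d/2f) we get f = d / (2·tan(α/2)).
With d = 59.1271 mm and α/2 = 3°, tan(α/2) ≈ 0.05241, so f ≈ 59.1271 / 0.10482 ≈ 564.1057 mm.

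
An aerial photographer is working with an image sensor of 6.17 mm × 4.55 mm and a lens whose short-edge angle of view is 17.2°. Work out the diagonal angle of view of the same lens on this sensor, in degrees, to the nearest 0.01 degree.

28.59°

From the short-edge AOV: f = 4.55 / (2·tan(8.6°)) = 4.55 / 0.30247 ≈ 15.0427 mm.
Sensor diagonal = √(6.17² + 4.55²) = √58.7714 ≈ 7.6663 mm.
Diagonal AOV = 2·arctan(7.6663 / (2 × 15.0427)) = 2·arctan(0.25482) ≈ 28.5913°.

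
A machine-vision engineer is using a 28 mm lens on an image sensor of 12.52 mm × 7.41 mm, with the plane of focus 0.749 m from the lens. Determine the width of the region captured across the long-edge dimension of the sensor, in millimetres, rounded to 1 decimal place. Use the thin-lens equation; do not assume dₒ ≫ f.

322.4 mm

dₒ: 0.749 m = 749 mm.
Similar triangles through the lens centre give W/dₒ = w/dᵢ; with 1/f = 1/dₒ + 1/dᵢ this gives W = w·(dₒ − f)/f.
W = 12.52 mm × (749 − 28) / 28 = 12.52 × 25.7500 ≈ 322.390 mm.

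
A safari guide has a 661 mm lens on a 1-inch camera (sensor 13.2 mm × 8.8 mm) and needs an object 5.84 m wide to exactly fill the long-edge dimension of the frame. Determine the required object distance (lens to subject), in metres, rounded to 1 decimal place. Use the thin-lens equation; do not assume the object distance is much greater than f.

W: 5.84 m = 5840 mm.
Magnification m = w/W = dᵢ/dₒ; combined with 1/f = 1/dₒ + 1/dᵢ this gives dₒ = f·(1 + W/w).
dₒ = 661 mm × (1 + 5840/13.2) = 661 × 443.4242 ≈ 293103.424 mm = 293.103 m.

293.1 m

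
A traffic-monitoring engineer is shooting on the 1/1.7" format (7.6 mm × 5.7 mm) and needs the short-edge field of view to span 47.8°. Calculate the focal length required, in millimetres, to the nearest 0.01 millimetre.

6.43 mm

From α = 2·arctan(h/2f) we get f = h / (2·tan(α/2)).
With h = 5.7 mm and α/2 = 23.9°, tan(α/2) ≈ 0.44314, so f ≈ 5.7 / 0.88628 ≈ 6.4314 mm.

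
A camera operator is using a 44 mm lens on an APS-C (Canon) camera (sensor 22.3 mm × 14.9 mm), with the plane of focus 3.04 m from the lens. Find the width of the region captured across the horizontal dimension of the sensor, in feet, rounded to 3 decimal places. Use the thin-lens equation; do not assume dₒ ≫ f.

dₒ: 3.04 m = 3040 mm.
Similar triangles through the lens centre give W/dₒ = w/dᵢ; with 1/f = 1/dₒ + 1/dᵢ this gives W = w·(dₒ − f)/f.
W = 22.3 mm × (3040 − 44) / 44 = 22.3 × 68.0909 ≈ 1518.427 mm = 1518.427/304.8 ft = 4.98172 ft.

4.982 ft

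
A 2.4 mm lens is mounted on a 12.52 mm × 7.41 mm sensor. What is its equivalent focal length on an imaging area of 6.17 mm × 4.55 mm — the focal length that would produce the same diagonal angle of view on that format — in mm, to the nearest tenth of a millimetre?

1.3 mm

Sensor diagonal = √(12.52² + 7.41²) = √211.6585 ≈ 14.5485 mm.
Sensor diagonal = √(6.17² + 4.55²) = √58.7714 ≈ 7.6663 mm.
Equal angle of view means equal diagonal/f ratio, so f₂ = f₁ · (diagonal₂/diagonal₁) = 2.4 × 7.6663/14.5485.
f₂ = 2.4 × 0.52694 ≈ 1.265 mm.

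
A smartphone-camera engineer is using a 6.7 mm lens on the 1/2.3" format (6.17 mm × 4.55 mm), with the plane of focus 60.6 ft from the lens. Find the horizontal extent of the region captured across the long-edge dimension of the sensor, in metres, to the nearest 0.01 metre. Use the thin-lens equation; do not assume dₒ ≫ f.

dₒ: 60.6 ft × 304.8 mm/ft = 18470.88 mm.
Similar triangles through the lens centre give W/dₒ = w/dᵢ; with 1/f = 1/dₒ + 1/dᵢ this gives W = w·(dₒ − f)/f.
W = 6.17 mm × (18470.9 − 6.7) / 6.7 = 6.17 × 2755.8477 ≈ 17003.580 mm = 17.0036 m.

17.00 m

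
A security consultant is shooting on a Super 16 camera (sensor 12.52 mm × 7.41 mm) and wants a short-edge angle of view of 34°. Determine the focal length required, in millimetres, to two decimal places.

12.12 mm

From α = 2·arctan(h/2f) we get f = h / (2·tan(α/2)).
With h = 7.41 mm and α/2 = 17°, tan(α/2) ≈ 0.30573, so f ≈ 7.41 / 0.61146 ≈ 12.1185 mm.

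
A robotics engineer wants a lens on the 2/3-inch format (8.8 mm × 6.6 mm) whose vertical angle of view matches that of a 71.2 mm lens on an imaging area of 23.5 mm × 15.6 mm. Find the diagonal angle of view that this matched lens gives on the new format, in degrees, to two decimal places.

Equal vertical AOV ⇒ f₂ = f₁ · 6.6/15.6 = 71.2 × 0.42308 ≈ 30.1231 mm.
Sensor diagonal = √(8.8² + 6.6²) = √121.0000 ≈ 11.0000 mm.
Diagonal AOV on the new format = 2·arctan(11.0000 / (2 × 30.1231)) = 2·arctan(0.18258) ≈ 20.6947°.

20.69°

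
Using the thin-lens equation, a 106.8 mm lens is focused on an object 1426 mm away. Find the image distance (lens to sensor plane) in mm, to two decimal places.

115.45 mm

1/dᵢ = 1/f − 1/dₒ = 1/106.8 − 1/1426 = 0.0086620 mm⁻¹.
dᵢ = 1/0.0086620 ≈ 115.4463 mm.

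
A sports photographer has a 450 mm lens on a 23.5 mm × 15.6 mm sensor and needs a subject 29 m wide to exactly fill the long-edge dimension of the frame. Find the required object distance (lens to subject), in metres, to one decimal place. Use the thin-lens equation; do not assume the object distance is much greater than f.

555.8 m

W: 29 m = 29000 mm.
Magnification m = w/W = dᵢ/dₒ; combined with 1/f = 1/dₒ + 1/dᵢ this gives dₒ = f·(1 + W/w).
dₒ = 450 mm × (1 + 29000/23.5) = 450 × 1235.0426 ≈ 555769.149 mm = 555.769 m.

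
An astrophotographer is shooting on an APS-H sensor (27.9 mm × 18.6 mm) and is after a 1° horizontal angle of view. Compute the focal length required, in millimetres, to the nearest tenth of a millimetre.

1598.5 mm

From α = 2·arctan(w/2f) we get f = w / (2·tan(α/2)).
With w = 27.9 mm and α/2 = 0.5°, tan(α/2) ≈ 0.00873, so f ≈ 27.9 / 0.01745 ≈ 1598.5117 mm.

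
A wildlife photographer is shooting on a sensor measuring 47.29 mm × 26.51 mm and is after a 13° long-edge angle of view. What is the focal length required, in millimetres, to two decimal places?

From α = 2·arctan(w/2f) we get f = w / (2·tan(α/2)).
With w = 47.29 mm and α/2 = 6.5°, tan(α/2) ≈ 0.11394, so f ≈ 47.29 / 0.22787 ≈ 207.5295 mm.

207.53 mm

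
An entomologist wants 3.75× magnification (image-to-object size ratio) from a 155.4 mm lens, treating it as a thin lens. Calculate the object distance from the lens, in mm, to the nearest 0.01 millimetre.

With m = dᵢ/dₒ and 1/f = 1/dₒ + 1/dᵢ, substituting dᵢ = m·dₒ gives 1/f = (1 + 1/m)/dₒ, hence dₒ = f·(1 + 1/m).
dₒ = 155.4 × (1 + 1/3.75) = 155.4 × 1.26667 ≈ 196.840 mm.

196.84 mm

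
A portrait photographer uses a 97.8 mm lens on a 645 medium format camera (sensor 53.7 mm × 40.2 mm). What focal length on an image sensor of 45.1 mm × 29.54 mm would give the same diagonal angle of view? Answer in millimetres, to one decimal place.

78.6 mm

Sensor diagonal = √(53.7² + 40.2²) = √4499.7300 ≈ 67.0800 mm.
Sensor diagonal = √(45.1² + 29.54²) = √2906.6216 ≈ 53.9131 mm.
Equal angle of view means equal diagonal/f ratio, so f₂ = f₁ · (diagonal₂/diagonal₁) = 97.8 × 53.9131/67.0800.
f₂ = 97.8 × 0.80371 ≈ 78.603 mm.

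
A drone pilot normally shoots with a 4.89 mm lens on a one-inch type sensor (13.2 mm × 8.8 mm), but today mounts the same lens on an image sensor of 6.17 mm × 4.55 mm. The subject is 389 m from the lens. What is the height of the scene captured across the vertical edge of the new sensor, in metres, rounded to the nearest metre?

The focal length stays 4.89 mm; the relevant sensor dimension is now h = 4.55 mm. Object distance dₒ = 389 m = 389000 mm.
Thin-lens field height W = h·(dₒ − f)/f = 4.55 × (389000 − 4.89)/4.89 ≈ 361948.415 mm = 361.948 m.

362 m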